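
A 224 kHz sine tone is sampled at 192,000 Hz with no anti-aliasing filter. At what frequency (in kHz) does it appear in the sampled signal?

Nyquist = 192,000/2 = 96,000 Hz; 224,000 Hz exceeds it.
Alias = |224,000 − 1×192,000| = |224,000 − 192,000| = 32,000 Hz = 32 kHz.

32 kHz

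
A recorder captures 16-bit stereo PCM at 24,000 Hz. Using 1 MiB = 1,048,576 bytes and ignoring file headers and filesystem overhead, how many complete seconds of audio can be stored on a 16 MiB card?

174 seconds

Uncompressed byte rate = 24,000 × 2 × 2 = 96,000 bytes/s.
Capacity = 16 × 1,048,576 = 16,777,216 bytes.
16,777,216 / 96,000 ≈ 174.76 s → 174 seconds.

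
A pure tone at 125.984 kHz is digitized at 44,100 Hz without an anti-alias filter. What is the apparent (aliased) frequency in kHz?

Nyquist = 44,100/2 = 22,050 Hz; 125,984 Hz exceeds it.
Alias = |125,984 − 3×44,100| = |125,984 − 132,300| = 6,316 Hz = 6.316 kHz.

6.316 kHz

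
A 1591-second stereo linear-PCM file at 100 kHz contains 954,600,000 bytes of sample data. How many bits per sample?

Bytes per sample = 954,600,000 / (100,000 × 1,591 × 2) = 954,600,000 / 318,200,000 = 3.
Bit depth = 3 × 8 = 24 bits.

24 bits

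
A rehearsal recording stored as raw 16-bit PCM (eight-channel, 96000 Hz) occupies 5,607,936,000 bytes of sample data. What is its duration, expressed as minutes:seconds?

60:51

Byte rate = 96,000 × 2 × 8 = 1,536,000 bytes/s.
Duration = 5,607,936,000 / 1,536,000 = 3,651 s.
3,651 s = 60:51.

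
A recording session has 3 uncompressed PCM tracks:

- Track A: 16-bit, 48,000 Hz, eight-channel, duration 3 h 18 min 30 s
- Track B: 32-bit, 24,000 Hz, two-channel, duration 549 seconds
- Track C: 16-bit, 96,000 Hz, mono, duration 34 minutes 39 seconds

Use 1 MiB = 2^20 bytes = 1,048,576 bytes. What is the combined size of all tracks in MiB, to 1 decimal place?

9204.3 MiB

Track A: 3 h 18 min 30 s = 11,910 s; 48,000 × 11,910 × 2 × 8 = 9,146,880,000 bytes.
Track B: 24,000 × 549 × 4 × 2 = 105,408,000 bytes.
Track C: 34 minutes 39 seconds = 2,079 s; 96,000 × 2,079 × 2 × 1 = 399,168,000 bytes.
Total = 9,651,456,000 bytes = 9204.3 MiB.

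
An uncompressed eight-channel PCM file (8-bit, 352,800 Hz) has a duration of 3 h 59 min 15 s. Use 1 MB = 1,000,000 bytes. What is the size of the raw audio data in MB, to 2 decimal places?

40515.55 MB

Duration = 3 h 59 min 15 s = 14,355 s.
Bytes = 352,800 samples/s × 14,355 s × 1 bytes/sample × 8 ch = 40,515,552,000 bytes.
40,515,552,000 / 1,000,000 = 40515.55 MB.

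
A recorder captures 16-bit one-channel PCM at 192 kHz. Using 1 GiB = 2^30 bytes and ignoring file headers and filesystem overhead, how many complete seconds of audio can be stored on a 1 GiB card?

Uncompressed byte rate = 192,000 × 2 × 1 = 384,000 bytes/s.
Capacity = 1 × 1,073,741,824 = 1,073,741,824 bytes.
1,073,741,824 / 384,000 ≈ 2796.2 s → 2,796 seconds.

2,796 seconds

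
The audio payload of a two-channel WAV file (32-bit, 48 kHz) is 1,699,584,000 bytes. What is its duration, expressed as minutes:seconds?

73:46

Byte rate = 48,000 × 4 × 2 = 384,000 bytes/s.
Duration = 1,699,584,000 / 384,000 = 4,426 s.
4,426 s = 73:46.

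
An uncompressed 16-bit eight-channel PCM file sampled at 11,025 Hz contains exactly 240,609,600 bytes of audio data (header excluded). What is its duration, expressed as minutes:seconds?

22:44

Byte rate = 11,025 × 2 × 8 = 176,400 bytes/s.
Duration = 240,609,600 / 176,400 = 1,364 s.
1,364 s = 22:44.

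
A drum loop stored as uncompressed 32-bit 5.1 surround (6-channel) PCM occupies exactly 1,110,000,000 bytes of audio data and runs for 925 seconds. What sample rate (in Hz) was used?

50,000 Hz

Bytes = sample_rate × seconds × bytes_per_sample × channels.
sample_rate = 1,110,000,000 / (925 × 4 × 6) = 1,110,000,000 / 22,200 = 50,000 Hz.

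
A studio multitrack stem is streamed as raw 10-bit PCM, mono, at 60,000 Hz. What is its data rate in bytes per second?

Bit rate = 60,000 × 10 × 1 = 600,000 bits/s.
600,000 / 8 = 75,000 bytes/s.

75,000 bytes/s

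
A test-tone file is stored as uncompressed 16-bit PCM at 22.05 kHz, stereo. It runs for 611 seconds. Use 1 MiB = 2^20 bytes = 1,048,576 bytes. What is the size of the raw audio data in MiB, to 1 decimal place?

51.4 MiB

Bytes = 22,050 samples/s × 611 s × 2 bytes/sample × 2 ch = 53,890,200 bytes.
53,890,200 / 1,048,576 = 51.4 MiB.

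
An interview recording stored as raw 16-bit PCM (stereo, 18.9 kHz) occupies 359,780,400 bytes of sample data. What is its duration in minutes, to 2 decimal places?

Byte rate = 18,900 × 2 × 2 = 75,600 bytes/s.
Duration = 359,780,400 / 75,600 = 4,759 s.
4,759 s / 60 = 79.32 minutes.

79.32 minutes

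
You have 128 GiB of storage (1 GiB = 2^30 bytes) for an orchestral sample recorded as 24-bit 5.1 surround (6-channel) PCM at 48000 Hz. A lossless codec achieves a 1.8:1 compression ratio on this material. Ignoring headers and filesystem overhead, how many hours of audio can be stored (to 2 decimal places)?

Uncompressed byte rate = 48,000 × 3 × 6 = 864,000 bytes/s.
After 1.8:1 compression, effective rate ≈ 480000 bytes/s.
Capacity = 128 × 1,073,741,824 = 137,438,953,472 bytes.
137,438,953,472 / effective rate ≈ 286331.15 s → 79.54 hours.

79.54 hours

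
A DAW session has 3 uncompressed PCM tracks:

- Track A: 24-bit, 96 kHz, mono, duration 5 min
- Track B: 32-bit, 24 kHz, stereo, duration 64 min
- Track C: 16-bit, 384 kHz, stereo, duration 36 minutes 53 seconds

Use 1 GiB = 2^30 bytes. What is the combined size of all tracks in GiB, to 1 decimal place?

3.9 GiB

Track A: 5 min = 300 s; 96,000 × 300 × 3 × 1 = 86,400,000 bytes.
Track B: 64 min = 3,840 s; 24,000 × 3,840 × 4 × 2 = 737,280,000 bytes.
Track C: 36 minutes 53 seconds = 2,213 s; 384,000 × 2,213 × 2 × 2 = 3,399,168,000 bytes.
Total = 4,222,848,000 bytes = 3.9 GiB.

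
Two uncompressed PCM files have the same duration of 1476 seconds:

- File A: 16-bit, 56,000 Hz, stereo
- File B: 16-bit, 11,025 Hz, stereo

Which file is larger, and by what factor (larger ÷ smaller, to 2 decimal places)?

File A, by a factor of 5.08

File A: 56,000 × 2 × 2 = 224,000 bytes/s.
File B: 11,025 × 2 × 2 = 44,100 bytes/s.
File A is larger; ratio = 330,624,000 / 65,091,600 = 5.08.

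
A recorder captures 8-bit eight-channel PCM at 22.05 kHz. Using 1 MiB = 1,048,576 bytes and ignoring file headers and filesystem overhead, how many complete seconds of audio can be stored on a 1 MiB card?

5 seconds

Uncompressed byte rate = 22,050 × 1 × 8 = 176,400 bytes/s.
Capacity = 1 × 1,048,576 = 1,048,576 bytes.
1,048,576 / 176,400 ≈ 5.94 s → 5 seconds.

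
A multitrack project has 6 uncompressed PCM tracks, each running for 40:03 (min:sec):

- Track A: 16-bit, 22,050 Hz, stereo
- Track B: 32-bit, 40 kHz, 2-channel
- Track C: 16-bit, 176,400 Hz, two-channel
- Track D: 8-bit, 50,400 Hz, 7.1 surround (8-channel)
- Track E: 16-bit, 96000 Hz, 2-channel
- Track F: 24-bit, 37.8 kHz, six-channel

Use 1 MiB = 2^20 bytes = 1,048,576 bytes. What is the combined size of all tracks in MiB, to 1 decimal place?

40:03 (min:sec) = 2,403 s.
Track A: 22,050 × 2,403 × 2 × 2 = 211,944,600 bytes.
Track B: 40,000 × 2,403 × 4 × 2 = 768,960,000 bytes.
Track C: 176,400 × 2,403 × 2 × 2 = 1,695,556,800 bytes.
Track D: 50,400 × 2,403 × 1 × 8 = 968,889,600 bytes.
Track E: 96,000 × 2,403 × 2 × 2 = 922,752,000 bytes.
Track F: 37,800 × 2,403 × 3 × 6 = 1,635,001,200 bytes.
Total = 6,203,104,200 bytes = 5915.7 MiB.

5915.7 MiB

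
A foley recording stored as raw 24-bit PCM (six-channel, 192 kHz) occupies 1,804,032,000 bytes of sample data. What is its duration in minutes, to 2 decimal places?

Byte rate = 192,000 × 3 × 6 = 3,456,000 bytes/s.
Duration = 1,804,032,000 / 3,456,000 = 522 s.
522 s / 60 = 8.70 minutes.

8.70 minutes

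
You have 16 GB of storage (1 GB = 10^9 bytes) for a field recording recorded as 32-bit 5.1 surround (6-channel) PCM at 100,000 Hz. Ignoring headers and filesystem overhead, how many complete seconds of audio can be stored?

6,666 seconds

Uncompressed byte rate = 100,000 × 4 × 6 = 2,400,000 bytes/s.
Capacity = 16 × 1,000,000,000 = 16,000,000,000 bytes.
16,000,000,000 / 2,400,000 ≈ 6666.67 s → 6,666 seconds.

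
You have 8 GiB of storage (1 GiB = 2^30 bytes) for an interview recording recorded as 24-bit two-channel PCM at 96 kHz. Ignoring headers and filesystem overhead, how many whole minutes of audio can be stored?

248 minutes

Uncompressed byte rate = 96,000 × 3 × 2 = 576,000 bytes/s.
Capacity = 8 × 1,073,741,824 = 8,589,934,592 bytes.
8,589,934,592 / 576,000 ≈ 14913.08 s → 248 minutes.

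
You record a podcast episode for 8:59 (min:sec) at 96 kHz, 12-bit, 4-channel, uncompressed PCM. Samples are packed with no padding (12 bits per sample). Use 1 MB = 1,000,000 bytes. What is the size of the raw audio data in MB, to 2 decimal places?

310.46 MB

Duration = 8:59 (min:sec) = 539 s.
Bits = 96,000 × 539 × 12 × 4 = 2,483,712,000 bits = 310,464,000 bytes.
310,464,000 / 1,000,000 = 310.46 MB.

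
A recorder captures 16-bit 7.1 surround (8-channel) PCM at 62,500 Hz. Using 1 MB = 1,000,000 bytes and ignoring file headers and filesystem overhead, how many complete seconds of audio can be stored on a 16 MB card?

Uncompressed byte rate = 62,500 × 2 × 8 = 1,000,000 bytes/s.
Capacity = 16 × 1,000,000 = 16,000,000 bytes.
16,000,000 / 1,000,000 ≈ 16 s → 16 seconds.

16 seconds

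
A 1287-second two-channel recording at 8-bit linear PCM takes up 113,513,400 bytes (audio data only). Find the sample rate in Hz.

44,100 Hz

Bytes = sample_rate × seconds × bytes_per_sample × channels.
sample_rate = 113,513,400 / (1,287 × 1 × 2) = 113,513,400 / 2,574 = 44,100 Hz.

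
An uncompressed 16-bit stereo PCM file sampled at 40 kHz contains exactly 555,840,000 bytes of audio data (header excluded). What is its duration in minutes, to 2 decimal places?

Byte rate = 40,000 × 2 × 2 = 160,000 bytes/s.
Duration = 555,840,000 / 160,000 = 3,474 s.
3,474 s / 60 = 57.90 minutes.

57.90 minutes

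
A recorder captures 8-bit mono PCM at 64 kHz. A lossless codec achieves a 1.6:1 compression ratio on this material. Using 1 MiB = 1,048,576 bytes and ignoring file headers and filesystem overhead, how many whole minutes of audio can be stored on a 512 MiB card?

223 minutes

Uncompressed byte rate = 64,000 × 1 × 1 = 64,000 bytes/s.
After 1.6:1 compression, effective rate ≈ 40000 bytes/s.
Capacity = 512 × 1,048,576 = 536,870,912 bytes.
536,870,912 / effective rate ≈ 13421.77 s → 223 minutes.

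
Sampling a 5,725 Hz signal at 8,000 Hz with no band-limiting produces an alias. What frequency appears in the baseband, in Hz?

2,275 Hz

Nyquist = 8,000/2 = 4,000 Hz; 5,725 Hz exceeds it.
Alias = |5,725 − 1×8,000| = |5,725 − 8,000| = 2,275 Hz.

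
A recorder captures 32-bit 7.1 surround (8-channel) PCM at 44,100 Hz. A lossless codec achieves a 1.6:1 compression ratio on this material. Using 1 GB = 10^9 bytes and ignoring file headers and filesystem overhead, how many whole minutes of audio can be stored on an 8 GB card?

Uncompressed byte rate = 44,100 × 4 × 8 = 1,411,200 bytes/s.
After 1.6:1 compression, effective rate ≈ 882000 bytes/s.
Capacity = 8 × 1,000,000,000 = 8,000,000,000 bytes.
8,000,000,000 / effective rate ≈ 9070.29 s → 151 minutes.

151 minutes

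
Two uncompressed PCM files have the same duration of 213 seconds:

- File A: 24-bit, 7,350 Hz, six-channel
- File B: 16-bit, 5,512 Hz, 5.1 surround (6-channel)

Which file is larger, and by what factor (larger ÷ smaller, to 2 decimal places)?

File A, by a factor of 2.00

File A: 7,350 × 3 × 6 = 132,300 bytes/s.
File B: 5,512 × 2 × 6 = 66,144 bytes/s.
File A is larger; ratio = 28,179,900 / 14,088,672 = 2.00.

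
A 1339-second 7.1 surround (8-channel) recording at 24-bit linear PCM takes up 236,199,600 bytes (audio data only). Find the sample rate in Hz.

Bytes = sample_rate × seconds × bytes_per_sample × channels.
sample_rate = 236,199,600 / (1,339 × 3 × 8) = 236,199,600 / 32,136 = 7,350 Hz.

7,350 Hz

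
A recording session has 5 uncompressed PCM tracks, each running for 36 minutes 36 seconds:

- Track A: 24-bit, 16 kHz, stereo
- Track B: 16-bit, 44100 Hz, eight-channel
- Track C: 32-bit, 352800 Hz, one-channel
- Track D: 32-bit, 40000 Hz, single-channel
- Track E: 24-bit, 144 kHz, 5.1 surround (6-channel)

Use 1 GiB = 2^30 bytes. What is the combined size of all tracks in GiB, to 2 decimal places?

10.15 GiB

36 minutes 36 seconds = 2,196 s.
Track A: 16,000 × 2,196 × 3 × 2 = 210,816,000 bytes.
Track B: 44,100 × 2,196 × 2 × 8 = 1,549,497,600 bytes.
Track C: 352,800 × 2,196 × 4 × 1 = 3,098,995,200 bytes.
Track D: 40,000 × 2,196 × 4 × 1 = 351,360,000 bytes.
Track E: 144,000 × 2,196 × 3 × 6 = 5,692,032,000 bytes.
Total = 10,902,700,800 bytes = 10.15 GiB.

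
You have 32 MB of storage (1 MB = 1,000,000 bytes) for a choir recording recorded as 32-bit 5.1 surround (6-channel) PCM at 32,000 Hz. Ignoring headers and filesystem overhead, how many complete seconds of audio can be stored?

41 seconds

Uncompressed byte rate = 32,000 × 4 × 6 = 768,000 bytes/s.
Capacity = 32 × 1,000,000 = 32,000,000 bytes.
32,000,000 / 768,000 ≈ 41.67 s → 41 seconds.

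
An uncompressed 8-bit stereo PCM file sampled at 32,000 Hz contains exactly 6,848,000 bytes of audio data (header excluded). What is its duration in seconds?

107 seconds

Byte rate = 32,000 × 1 × 2 = 64,000 bytes/s.
Duration = 6,848,000 / 64,000 = 107 s.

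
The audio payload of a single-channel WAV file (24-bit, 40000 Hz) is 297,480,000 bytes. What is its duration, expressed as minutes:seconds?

41:19

Byte rate = 40,000 × 3 × 1 = 120,000 bytes/s.
Duration = 297,480,000 / 120,000 = 2,479 s.
2,479 s = 41:19.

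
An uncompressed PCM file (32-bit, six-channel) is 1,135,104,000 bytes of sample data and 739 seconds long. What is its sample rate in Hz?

64,000 Hz

Bytes = sample_rate × seconds × bytes_per_sample × channels.
sample_rate = 1,135,104,000 / (739 × 4 × 6) = 1,135,104,000 / 17,736 = 64,000 Hz.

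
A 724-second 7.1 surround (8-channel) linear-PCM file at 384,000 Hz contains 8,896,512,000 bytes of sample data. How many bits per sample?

Bytes per sample = 8,896,512,000 / (384,000 × 724 × 8) = 8,896,512,000 / 2,224,128,000 = 4.
Bit depth = 4 × 8 = 32 bits.

32 bits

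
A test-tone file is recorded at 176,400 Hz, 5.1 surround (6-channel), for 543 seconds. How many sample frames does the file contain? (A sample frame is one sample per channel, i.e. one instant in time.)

176,400 samples/s × 543 s = 95,785,200 frames.

95,785,200 sample frames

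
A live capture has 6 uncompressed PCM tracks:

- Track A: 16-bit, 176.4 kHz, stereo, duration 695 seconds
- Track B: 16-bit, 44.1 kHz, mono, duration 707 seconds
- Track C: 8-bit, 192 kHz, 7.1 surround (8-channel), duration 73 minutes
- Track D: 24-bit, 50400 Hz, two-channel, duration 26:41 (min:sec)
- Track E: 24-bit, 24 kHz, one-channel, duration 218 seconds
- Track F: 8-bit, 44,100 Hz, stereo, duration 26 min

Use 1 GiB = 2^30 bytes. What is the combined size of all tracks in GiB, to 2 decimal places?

7.37 GiB

Track A: 176,400 × 695 × 2 × 2 = 490,392,000 bytes.
Track B: 44,100 × 707 × 2 × 1 = 62,357,400 bytes.
Track C: 73 minutes = 4,380 s; 192,000 × 4,380 × 1 × 8 = 6,727,680,000 bytes.
Track D: 26:41 (min:sec) = 1,601 s; 50,400 × 1,601 × 3 × 2 = 484,142,400 bytes.
Track E: 24,000 × 218 × 3 × 1 = 15,696,000 bytes.
Track F: 26 min = 1,560 s; 44,100 × 1,560 × 1 × 2 = 137,592,000 bytes.
Total = 7,917,859,800 bytes = 7.37 GiB.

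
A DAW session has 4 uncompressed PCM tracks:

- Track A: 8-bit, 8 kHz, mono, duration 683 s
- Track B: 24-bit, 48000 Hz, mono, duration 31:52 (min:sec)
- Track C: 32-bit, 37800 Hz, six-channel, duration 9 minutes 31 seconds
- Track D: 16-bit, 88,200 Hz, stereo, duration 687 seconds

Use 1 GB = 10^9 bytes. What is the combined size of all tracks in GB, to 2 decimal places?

Track A: 8,000 × 683 × 1 × 1 = 5,464,000 bytes.
Track B: 31:52 (min:sec) = 1,912 s; 48,000 × 1,912 × 3 × 1 = 275,328,000 bytes.
Track C: 9 minutes 31 seconds = 571 s; 37,800 × 571 × 4 × 6 = 518,011,200 bytes.
Track D: 88,200 × 687 × 2 × 2 = 242,373,600 bytes.
Total = 1,041,176,800 bytes = 1.04 GB.

1.04 GB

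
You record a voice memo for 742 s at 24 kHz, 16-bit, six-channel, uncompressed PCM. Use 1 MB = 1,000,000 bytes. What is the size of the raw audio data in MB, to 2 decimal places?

Bytes = 24,000 samples/s × 742 s × 2 bytes/sample × 6 ch = 213,696,000 bytes.
213,696,000 / 1,000,000 = 213.70 MB.

213.70 MB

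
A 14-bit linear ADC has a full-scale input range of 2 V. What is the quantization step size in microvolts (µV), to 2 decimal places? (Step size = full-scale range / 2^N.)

122.07 µV

2 V / 2^14 = 2 / 16,384 V = 122.07 µV.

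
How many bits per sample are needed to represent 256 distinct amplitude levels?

8 bits

log2(256) = 8.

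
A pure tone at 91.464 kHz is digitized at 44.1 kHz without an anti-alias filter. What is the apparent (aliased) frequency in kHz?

Nyquist = 44,100/2 = 22,050 Hz; 91,464 Hz exceeds it.
Alias = |91,464 − 2×44,100| = |91,464 − 88,200| = 3,264 Hz = 3.264 kHz.

3.264 kHz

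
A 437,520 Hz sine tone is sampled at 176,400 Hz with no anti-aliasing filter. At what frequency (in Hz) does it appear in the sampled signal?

84,720 Hz

Nyquist = 176,400/2 = 88,200 Hz; 437,520 Hz exceeds it.
Alias = |437,520 − 2×176,400| = |437,520 − 352,800| = 84,720 Hz.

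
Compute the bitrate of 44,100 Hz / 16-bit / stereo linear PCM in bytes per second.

Bit rate = 44,100 × 16 × 2 = 1,411,200 bits/s.
1,411,200 / 8 = 176,400 bytes/s.

176,400 bytes/s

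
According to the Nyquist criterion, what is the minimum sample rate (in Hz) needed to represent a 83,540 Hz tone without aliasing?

Minimum sample rate = 2 × 83,540 Hz = 167,080 Hz.

167,080 Hz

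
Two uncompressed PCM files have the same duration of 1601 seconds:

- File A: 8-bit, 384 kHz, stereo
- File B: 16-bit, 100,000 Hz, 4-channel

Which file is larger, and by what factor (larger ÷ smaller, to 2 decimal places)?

File B, by a factor of 1.04

File A: 384,000 × 1 × 2 = 768,000 bytes/s.
File B: 100,000 × 2 × 4 = 800,000 bytes/s.
File B is larger; ratio = 1,280,800,000 / 1,229,568,000 = 1.04.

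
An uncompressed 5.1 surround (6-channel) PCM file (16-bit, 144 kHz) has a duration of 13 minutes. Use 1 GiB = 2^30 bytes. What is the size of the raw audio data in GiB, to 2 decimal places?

Duration = 13 minutes = 780 s.
Bytes = 144,000 samples/s × 780 s × 2 bytes/sample × 6 ch = 1,347,840,000 bytes.
1,347,840,000 / 1,073,741,824 = 1.26 GiB.

1.26 GiB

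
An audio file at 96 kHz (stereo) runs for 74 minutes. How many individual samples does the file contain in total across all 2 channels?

74 minutes = 4,440 s.
96,000 × 4,440 s × 2 ch = 852,480,000 samples.

852,480,000 samples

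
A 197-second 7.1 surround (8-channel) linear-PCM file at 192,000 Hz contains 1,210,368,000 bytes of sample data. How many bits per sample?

32 bits

Bytes per sample = 1,210,368,000 / (192,000 × 197 × 8) = 1,210,368,000 / 302,592,000 = 4.
Bit depth = 4 × 8 = 32 bits.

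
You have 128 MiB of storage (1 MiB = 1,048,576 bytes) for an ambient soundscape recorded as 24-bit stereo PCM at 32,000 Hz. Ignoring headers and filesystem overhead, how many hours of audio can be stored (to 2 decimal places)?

Uncompressed byte rate = 32,000 × 3 × 2 = 192,000 bytes/s.
Capacity = 128 × 1,048,576 = 134,217,728 bytes.
134,217,728 / 192,000 ≈ 699.05 s → 0.19 hours.

0.19 hours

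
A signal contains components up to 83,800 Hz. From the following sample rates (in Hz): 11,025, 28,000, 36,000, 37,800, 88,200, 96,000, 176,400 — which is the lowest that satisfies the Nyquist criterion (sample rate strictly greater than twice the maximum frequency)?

176,400 Hz

Need sample rate > 2 × 83,800 = 167,600 Hz.
Lowest listed rate above 167,600 Hz is 176,400 Hz.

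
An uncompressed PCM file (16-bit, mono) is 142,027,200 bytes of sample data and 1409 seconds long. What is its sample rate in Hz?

Bytes = sample_rate × seconds × bytes_per_sample × channels.
sample_rate = 142,027,200 / (1,409 × 2 × 1) = 142,027,200 / 2,818 = 50,400 Hz.

50,400 Hz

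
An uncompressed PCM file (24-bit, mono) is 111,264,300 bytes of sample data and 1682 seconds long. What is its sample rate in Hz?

Bytes = sample_rate × seconds × bytes_per_sample × channels.
sample_rate = 111,264,300 / (1,682 × 3 × 1) = 111,264,300 / 5,046 = 22,050 Hz.

22,050 Hz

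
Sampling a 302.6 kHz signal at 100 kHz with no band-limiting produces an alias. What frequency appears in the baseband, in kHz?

2.6 kHz

Nyquist = 100,000/2 = 50,000 Hz; 302,600 Hz exceeds it.
Alias = |302,600 − 3×100,000| = |302,600 − 300,000| = 2,600 Hz = 2.6 kHz.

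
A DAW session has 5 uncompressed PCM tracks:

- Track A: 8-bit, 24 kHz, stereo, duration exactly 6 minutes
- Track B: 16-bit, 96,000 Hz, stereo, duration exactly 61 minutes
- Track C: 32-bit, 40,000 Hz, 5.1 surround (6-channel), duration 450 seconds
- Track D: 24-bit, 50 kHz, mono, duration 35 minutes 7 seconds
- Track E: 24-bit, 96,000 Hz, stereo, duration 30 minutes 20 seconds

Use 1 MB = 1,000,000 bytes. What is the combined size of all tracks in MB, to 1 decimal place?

3219.1 MB

Track A: exactly 6 minutes = 360 s; 24,000 × 360 × 1 × 2 = 17,280,000 bytes.
Track B: exactly 61 minutes = 3,660 s; 96,000 × 3,660 × 2 × 2 = 1,405,440,000 bytes.
Track C: 40,000 × 450 × 4 × 6 = 432,000,000 bytes.
Track D: 35 minutes 7 seconds = 2,107 s; 50,000 × 2,107 × 3 × 1 = 316,050,000 bytes.
Track E: 30 minutes 20 seconds = 1,820 s; 96,000 × 1,820 × 3 × 2 = 1,048,320,000 bytes.
Total = 3,219,090,000 bytes = 3219.1 MB.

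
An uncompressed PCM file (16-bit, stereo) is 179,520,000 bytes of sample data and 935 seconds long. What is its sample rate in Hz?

Bytes = sample_rate × seconds × bytes_per_sample × channels.
sample_rate = 179,520,000 / (935 × 2 × 2) = 179,520,000 / 3,740 = 48,000 Hz.

48,000 Hz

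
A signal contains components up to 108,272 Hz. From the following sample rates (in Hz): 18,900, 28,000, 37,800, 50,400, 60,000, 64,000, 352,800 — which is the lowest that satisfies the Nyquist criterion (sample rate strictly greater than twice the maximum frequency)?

Need sample rate > 2 × 108,272 = 216,544 Hz.
Lowest listed rate above 216,544 Hz is 352,800 Hz.

352,800 Hz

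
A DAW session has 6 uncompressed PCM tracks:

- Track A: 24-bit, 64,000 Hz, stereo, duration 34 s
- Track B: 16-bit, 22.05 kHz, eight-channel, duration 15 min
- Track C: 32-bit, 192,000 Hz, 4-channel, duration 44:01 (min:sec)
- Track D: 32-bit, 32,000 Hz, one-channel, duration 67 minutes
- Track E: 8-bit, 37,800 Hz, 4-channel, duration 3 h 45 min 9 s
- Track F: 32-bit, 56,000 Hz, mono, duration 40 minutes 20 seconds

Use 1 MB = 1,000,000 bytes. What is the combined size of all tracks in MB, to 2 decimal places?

Track A: 64,000 × 34 × 3 × 2 = 13,056,000 bytes.
Track B: 15 min = 900 s; 22,050 × 900 × 2 × 8 = 317,520,000 bytes.
Track C: 44:01 (min:sec) = 2,641 s; 192,000 × 2,641 × 4 × 4 = 8,113,152,000 bytes.
Track D: 67 minutes = 4,020 s; 32,000 × 4,020 × 4 × 1 = 514,560,000 bytes.
Track E: 3 h 45 min 9 s = 13,509 s; 37,800 × 13,509 × 1 × 4 = 2,042,560,800 bytes.
Track F: 40 minutes 20 seconds = 2,420 s; 56,000 × 2,420 × 4 × 1 = 542,080,000 bytes.
Total = 11,542,928,800 bytes = 11542.93 MB.

11542.93 MB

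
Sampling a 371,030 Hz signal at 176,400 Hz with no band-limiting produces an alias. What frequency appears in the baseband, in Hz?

18,230 Hz

Nyquist = 176,400/2 = 88,200 Hz; 371,030 Hz exceeds it.
Alias = |371,030 − 2×176,400| = |371,030 − 352,800| = 18,230 Hz.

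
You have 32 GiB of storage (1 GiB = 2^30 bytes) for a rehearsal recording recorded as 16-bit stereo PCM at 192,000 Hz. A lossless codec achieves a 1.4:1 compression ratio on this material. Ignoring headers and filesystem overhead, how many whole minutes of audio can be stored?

Uncompressed byte rate = 192,000 × 2 × 2 = 768,000 bytes/s.
After 1.4:1 compression, effective rate ≈ 548571.43 bytes/s.
Capacity = 32 × 1,073,741,824 = 34,359,738,368 bytes.
34,359,738,368 / effective rate ≈ 62634.94 s → 1,043 minutes.

1,043 minutes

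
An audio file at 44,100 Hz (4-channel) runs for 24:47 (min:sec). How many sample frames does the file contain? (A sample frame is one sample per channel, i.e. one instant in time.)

24:47 (min:sec) = 1,487 s.
44,100 samples/s × 1,487 s = 65,576,700 frames.

65,576,700 sample frames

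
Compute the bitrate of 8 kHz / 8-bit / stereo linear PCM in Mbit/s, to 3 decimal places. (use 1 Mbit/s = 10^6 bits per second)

Bit rate = 8,000 × 8 × 2 = 128,000 bits/s.
= 0.128 Mbit/s.

0.128 Mbit/s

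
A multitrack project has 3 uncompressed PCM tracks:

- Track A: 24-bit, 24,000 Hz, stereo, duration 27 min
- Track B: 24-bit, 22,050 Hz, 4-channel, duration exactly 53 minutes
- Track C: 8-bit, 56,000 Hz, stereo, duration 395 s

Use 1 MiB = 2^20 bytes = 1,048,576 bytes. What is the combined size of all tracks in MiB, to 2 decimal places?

1067.11 MiB

Track A: 27 min = 1,620 s; 24,000 × 1,620 × 3 × 2 = 233,280,000 bytes.
Track B: exactly 53 minutes = 3,180 s; 22,050 × 3,180 × 3 × 4 = 841,428,000 bytes.
Track C: 56,000 × 395 × 1 × 2 = 44,240,000 bytes.
Total = 1,118,948,000 bytes = 1067.11 MiB.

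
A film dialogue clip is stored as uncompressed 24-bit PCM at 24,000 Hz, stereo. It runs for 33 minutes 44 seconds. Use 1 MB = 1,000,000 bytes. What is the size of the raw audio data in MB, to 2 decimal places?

291.46 MB

Duration = 33 minutes 44 seconds = 2,024 s.
Bytes = 24,000 samples/s × 2,024 s × 3 bytes/sample × 2 ch = 291,456,000 bytes.
291,456,000 / 1,000,000 = 291.46 MB.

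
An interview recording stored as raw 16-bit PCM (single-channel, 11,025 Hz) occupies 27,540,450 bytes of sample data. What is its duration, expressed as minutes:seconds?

Byte rate = 11,025 × 2 × 1 = 22,050 bytes/s.
Duration = 27,540,450 / 22,050 = 1,249 s.
1,249 s = 20:49.

20:49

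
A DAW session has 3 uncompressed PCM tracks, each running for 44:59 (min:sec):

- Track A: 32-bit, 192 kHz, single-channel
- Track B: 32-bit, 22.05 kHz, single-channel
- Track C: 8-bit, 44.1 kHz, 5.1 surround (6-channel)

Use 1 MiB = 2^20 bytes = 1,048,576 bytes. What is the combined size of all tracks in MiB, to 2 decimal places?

2884.90 MiB

44:59 (min:sec) = 2,699 s.
Track A: 192,000 × 2,699 × 4 × 1 = 2,072,832,000 bytes.
Track B: 22,050 × 2,699 × 4 × 1 = 238,051,800 bytes.
Track C: 44,100 × 2,699 × 1 × 6 = 714,155,400 bytes.
Total = 3,025,039,200 bytes = 2884.90 MiB.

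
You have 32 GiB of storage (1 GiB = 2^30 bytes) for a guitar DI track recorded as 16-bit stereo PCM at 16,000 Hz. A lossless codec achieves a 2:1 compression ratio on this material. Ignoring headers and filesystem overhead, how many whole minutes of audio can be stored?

Uncompressed byte rate = 16,000 × 2 × 2 = 64,000 bytes/s.
After 2:1 compression, effective rate ≈ 32000 bytes/s.
Capacity = 32 × 1,073,741,824 = 34,359,738,368 bytes.
34,359,738,368 / effective rate ≈ 1073741.82 s → 17,895 minutes.

17,895 minutes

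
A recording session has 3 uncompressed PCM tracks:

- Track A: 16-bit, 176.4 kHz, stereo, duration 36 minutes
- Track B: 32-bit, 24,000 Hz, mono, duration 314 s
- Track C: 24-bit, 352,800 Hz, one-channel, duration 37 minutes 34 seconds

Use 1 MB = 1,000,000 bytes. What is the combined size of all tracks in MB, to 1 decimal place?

Track A: 36 minutes = 2,160 s; 176,400 × 2,160 × 2 × 2 = 1,524,096,000 bytes.
Track B: 24,000 × 314 × 4 × 1 = 30,144,000 bytes.
Track C: 37 minutes 34 seconds = 2,254 s; 352,800 × 2,254 × 3 × 1 = 2,385,633,600 bytes.
Total = 3,939,873,600 bytes = 3939.9 MB.

3939.9 MB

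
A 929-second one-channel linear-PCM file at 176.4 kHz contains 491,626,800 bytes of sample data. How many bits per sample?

24 bits

Bytes per sample = 491,626,800 / (176,400 × 929 × 1) = 491,626,800 / 163,875,600 = 3.
Bit depth = 3 × 8 = 24 bits.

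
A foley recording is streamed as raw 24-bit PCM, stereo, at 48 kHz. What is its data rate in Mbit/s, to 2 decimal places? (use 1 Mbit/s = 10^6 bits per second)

Bit rate = 48,000 × 24 × 2 = 2,304,000 bits/s.
= 2.30 Mbit/s.

2.30 Mbit/s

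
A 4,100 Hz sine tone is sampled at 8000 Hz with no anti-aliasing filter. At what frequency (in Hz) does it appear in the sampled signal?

3,900 Hz

Nyquist = 8,000/2 = 4,000 Hz; 4,100 Hz exceeds it.
Alias = |4,100 − 1×8,000| = |4,100 − 8,000| = 3,900 Hz.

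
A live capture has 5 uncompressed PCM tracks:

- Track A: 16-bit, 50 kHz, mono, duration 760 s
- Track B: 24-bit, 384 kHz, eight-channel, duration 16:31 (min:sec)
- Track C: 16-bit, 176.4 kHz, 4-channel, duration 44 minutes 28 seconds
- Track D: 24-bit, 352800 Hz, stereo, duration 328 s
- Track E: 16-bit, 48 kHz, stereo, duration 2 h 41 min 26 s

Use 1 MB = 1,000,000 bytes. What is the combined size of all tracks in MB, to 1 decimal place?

Track A: 50,000 × 760 × 2 × 1 = 76,000,000 bytes.
Track B: 16:31 (min:sec) = 991 s; 384,000 × 991 × 3 × 8 = 9,133,056,000 bytes.
Track C: 44 minutes 28 seconds = 2,668 s; 176,400 × 2,668 × 2 × 4 = 3,765,081,600 bytes.
Track D: 352,800 × 328 × 3 × 2 = 694,310,400 bytes.
Track E: 2 h 41 min 26 s = 9,686 s; 48,000 × 9,686 × 2 × 2 = 1,859,712,000 bytes.
Total = 15,528,160,000 bytes = 15528.2 MB.

15528.2 MB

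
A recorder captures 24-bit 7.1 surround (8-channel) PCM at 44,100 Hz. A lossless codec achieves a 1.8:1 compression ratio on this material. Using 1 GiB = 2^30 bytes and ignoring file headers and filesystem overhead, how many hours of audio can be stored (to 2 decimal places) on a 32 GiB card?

16.23 hours

Uncompressed byte rate = 44,100 × 3 × 8 = 1,058,400 bytes/s.
After 1.8:1 compression, effective rate ≈ 588000 bytes/s.
Capacity = 32 × 1,073,741,824 = 34,359,738,368 bytes.
34,359,738,368 / effective rate ≈ 58434.93 s → 16.23 hours.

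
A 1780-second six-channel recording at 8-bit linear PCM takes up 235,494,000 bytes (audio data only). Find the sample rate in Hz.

Bytes = sample_rate × seconds × bytes_per_sample × channels.
sample_rate = 235,494,000 / (1,780 × 1 × 6) = 235,494,000 / 10,680 = 22,050 Hz.

22,050 Hz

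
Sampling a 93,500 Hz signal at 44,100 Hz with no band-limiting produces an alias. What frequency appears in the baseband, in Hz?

Nyquist = 44,100/2 = 22,050 Hz; 93,500 Hz exceeds it.
Alias = |93,500 − 2×44,100| = |93,500 − 88,200| = 5,300 Hz.

5,300 Hz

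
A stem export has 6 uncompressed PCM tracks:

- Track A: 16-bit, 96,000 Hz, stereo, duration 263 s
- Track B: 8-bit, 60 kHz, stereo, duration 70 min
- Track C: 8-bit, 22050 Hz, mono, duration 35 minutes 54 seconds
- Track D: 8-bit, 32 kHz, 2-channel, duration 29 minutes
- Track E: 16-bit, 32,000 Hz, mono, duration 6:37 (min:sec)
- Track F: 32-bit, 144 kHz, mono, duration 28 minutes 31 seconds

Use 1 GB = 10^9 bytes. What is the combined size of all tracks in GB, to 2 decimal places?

Track A: 96,000 × 263 × 2 × 2 = 100,992,000 bytes.
Track B: 70 min = 4,200 s; 60,000 × 4,200 × 1 × 2 = 504,000,000 bytes.
Track C: 35 minutes 54 seconds = 2,154 s; 22,050 × 2,154 × 1 × 1 = 47,495,700 bytes.
Track D: 29 minutes = 1,740 s; 32,000 × 1,740 × 1 × 2 = 111,360,000 bytes.
Track E: 6:37 (min:sec) = 397 s; 32,000 × 397 × 2 × 1 = 25,408,000 bytes.
Track F: 28 minutes 31 seconds = 1,711 s; 144,000 × 1,711 × 4 × 1 = 985,536,000 bytes.
Total = 1,774,791,700 bytes = 1.77 GB.

1.77 GB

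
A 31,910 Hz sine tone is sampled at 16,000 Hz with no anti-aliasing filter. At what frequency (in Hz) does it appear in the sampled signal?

90 Hz

Nyquist = 16,000/2 = 8,000 Hz; 31,910 Hz exceeds it.
Alias = |31,910 − 2×16,000| = |31,910 − 32,000| = 90 Hz.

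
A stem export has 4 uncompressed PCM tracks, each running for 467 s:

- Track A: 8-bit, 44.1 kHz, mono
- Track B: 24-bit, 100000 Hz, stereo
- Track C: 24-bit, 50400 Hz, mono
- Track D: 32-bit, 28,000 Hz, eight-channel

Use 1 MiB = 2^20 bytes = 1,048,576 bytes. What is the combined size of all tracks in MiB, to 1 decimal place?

Track A: 44,100 × 467 × 1 × 1 = 20,594,700 bytes.
Track B: 100,000 × 467 × 3 × 2 = 280,200,000 bytes.
Track C: 50,400 × 467 × 3 × 1 = 70,610,400 bytes.
Track D: 28,000 × 467 × 4 × 8 = 418,432,000 bytes.
Total = 789,837,100 bytes = 753.2 MiB.

753.2 MiB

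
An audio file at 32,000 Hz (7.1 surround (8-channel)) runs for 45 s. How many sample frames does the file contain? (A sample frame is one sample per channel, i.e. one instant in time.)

32,000 samples/s × 45 s = 1,440,000 frames.

1,440,000 sample frames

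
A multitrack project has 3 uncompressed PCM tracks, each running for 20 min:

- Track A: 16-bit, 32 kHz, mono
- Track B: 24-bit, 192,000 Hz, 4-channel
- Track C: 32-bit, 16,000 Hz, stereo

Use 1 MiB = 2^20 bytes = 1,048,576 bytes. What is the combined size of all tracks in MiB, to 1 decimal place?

20 min = 1,200 s.
Track A: 32,000 × 1,200 × 2 × 1 = 76,800,000 bytes.
Track B: 192,000 × 1,200 × 3 × 4 = 2,764,800,000 bytes.
Track C: 16,000 × 1,200 × 4 × 2 = 153,600,000 bytes.
Total = 2,995,200,000 bytes = 2856.4 MiB.

2856.4 MiB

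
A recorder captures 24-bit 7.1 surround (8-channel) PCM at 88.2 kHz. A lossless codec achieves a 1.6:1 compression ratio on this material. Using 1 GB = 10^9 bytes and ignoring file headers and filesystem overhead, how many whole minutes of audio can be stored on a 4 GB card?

Uncompressed byte rate = 88,200 × 3 × 8 = 2,116,800 bytes/s.
After 1.6:1 compression, effective rate ≈ 1323000 bytes/s.
Capacity = 4 × 1,000,000,000 = 4,000,000,000 bytes.
4,000,000,000 / effective rate ≈ 3023.43 s → 50 minutes.

50 minutes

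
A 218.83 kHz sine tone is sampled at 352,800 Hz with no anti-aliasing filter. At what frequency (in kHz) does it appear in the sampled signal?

Nyquist = 352,800/2 = 176,400 Hz; 218,830 Hz exceeds it.
Alias = |218,830 − 1×352,800| = |218,830 − 352,800| = 133,970 Hz = 133.97 kHz.

133.97 kHz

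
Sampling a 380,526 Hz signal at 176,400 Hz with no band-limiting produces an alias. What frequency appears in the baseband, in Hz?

27,726 Hz

Nyquist = 176,400/2 = 88,200 Hz; 380,526 Hz exceeds it.
Alias = |380,526 − 2×176,400| = |380,526 − 352,800| = 27,726 Hz.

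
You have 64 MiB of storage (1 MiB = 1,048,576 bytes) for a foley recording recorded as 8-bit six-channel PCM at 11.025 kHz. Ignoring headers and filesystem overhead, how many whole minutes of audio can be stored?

Uncompressed byte rate = 11,025 × 1 × 6 = 66,150 bytes/s.
Capacity = 64 × 1,048,576 = 67,108,864 bytes.
67,108,864 / 66,150 ≈ 1014.5 s → 16 minutes.

16 minutes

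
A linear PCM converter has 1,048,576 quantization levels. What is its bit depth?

log2(1,048,576) = 20.

20 bits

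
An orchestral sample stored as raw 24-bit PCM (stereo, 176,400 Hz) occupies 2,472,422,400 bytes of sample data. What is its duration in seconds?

2,336 seconds

Byte rate = 176,400 × 3 × 2 = 1,058,400 bytes/s.
Duration = 2,472,422,400 / 1,058,400 = 2,336 s.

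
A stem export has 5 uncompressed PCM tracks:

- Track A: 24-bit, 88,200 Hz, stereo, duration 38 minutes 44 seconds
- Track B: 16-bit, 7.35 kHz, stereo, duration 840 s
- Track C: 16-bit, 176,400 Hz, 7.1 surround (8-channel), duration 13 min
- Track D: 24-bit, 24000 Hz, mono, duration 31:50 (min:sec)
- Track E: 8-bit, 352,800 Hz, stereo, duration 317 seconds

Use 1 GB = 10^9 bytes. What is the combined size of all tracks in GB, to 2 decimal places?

3.82 GB

Track A: 38 minutes 44 seconds = 2,324 s; 88,200 × 2,324 × 3 × 2 = 1,229,860,800 bytes.
Track B: 7,350 × 840 × 2 × 2 = 24,696,000 bytes.
Track C: 13 min = 780 s; 176,400 × 780 × 2 × 8 = 2,201,472,000 bytes.
Track D: 31:50 (min:sec) = 1,910 s; 24,000 × 1,910 × 3 × 1 = 137,520,000 bytes.
Track E: 352,800 × 317 × 1 × 2 = 223,675,200 bytes.
Total = 3,817,224,000 bytes = 3.82 GB.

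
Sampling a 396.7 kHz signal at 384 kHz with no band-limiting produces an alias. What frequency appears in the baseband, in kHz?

12.7 kHz

Nyquist = 384,000/2 = 192,000 Hz; 396,700 Hz exceeds it.
Alias = |396,700 − 1×384,000| = |396,700 − 384,000| = 12,700 Hz = 12.7 kHz.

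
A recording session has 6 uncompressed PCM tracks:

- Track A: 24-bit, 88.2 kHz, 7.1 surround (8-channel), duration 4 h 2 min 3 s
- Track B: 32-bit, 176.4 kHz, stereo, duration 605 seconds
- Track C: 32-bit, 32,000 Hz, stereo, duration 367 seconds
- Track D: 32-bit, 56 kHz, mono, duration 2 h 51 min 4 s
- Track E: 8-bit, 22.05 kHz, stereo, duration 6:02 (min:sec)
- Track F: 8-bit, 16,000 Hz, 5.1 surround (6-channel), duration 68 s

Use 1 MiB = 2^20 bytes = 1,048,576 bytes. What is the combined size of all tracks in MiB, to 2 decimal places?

Track A: 4 h 2 min 3 s = 14,523 s; 88,200 × 14,523 × 3 × 8 = 30,742,286,400 bytes.
Track B: 176,400 × 605 × 4 × 2 = 853,776,000 bytes.
Track C: 32,000 × 367 × 4 × 2 = 93,952,000 bytes.
Track D: 2 h 51 min 4 s = 10,264 s; 56,000 × 10,264 × 4 × 1 = 2,299,136,000 bytes.
Track E: 6:02 (min:sec) = 362 s; 22,050 × 362 × 1 × 2 = 15,964,200 bytes.
Track F: 16,000 × 68 × 1 × 6 = 6,528,000 bytes.
Total = 34,011,642,600 bytes = 32436.03 MiB.

32436.03 MiB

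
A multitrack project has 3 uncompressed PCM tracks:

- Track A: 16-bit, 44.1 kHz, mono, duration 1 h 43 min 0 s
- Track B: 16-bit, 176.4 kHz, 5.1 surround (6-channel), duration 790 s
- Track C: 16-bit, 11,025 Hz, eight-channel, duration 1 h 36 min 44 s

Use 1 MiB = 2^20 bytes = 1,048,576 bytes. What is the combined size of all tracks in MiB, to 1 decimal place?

3091.0 MiB

Track A: 1 h 43 min 0 s = 6,180 s; 44,100 × 6,180 × 2 × 1 = 545,076,000 bytes.
Track B: 176,400 × 790 × 2 × 6 = 1,672,272,000 bytes.
Track C: 1 h 36 min 44 s = 5,804 s; 11,025 × 5,804 × 2 × 8 = 1,023,825,600 bytes.
Total = 3,241,173,600 bytes = 3091.0 MiB.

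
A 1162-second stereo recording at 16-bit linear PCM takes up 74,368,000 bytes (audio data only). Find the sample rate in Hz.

16,000 Hz

Bytes = sample_rate × seconds × bytes_per_sample × channels.
sample_rate = 74,368,000 / (1,162 × 2 × 2) = 74,368,000 / 4,648 = 16,000 Hz.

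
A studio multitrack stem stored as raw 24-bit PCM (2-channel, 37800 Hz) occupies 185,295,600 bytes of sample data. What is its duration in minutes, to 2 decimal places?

Byte rate = 37,800 × 3 × 2 = 226,800 bytes/s.
Duration = 185,295,600 / 226,800 = 817 s.
817 s / 60 = 13.62 minutes.

13.62 minutes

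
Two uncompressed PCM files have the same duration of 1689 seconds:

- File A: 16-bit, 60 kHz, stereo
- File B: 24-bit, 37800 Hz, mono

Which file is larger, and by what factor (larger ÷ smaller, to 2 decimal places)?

File A, by a factor of 2.12

File A: 60,000 × 2 × 2 = 240,000 bytes/s.
File B: 37,800 × 3 × 1 = 113,400 bytes/s.
File A is larger; ratio = 405,360,000 / 191,532,600 = 2.12.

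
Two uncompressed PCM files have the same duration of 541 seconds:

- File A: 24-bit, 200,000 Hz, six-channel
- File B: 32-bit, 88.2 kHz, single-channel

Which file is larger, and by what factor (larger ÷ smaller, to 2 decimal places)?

File A: 200,000 × 3 × 6 = 3,600,000 bytes/s.
File B: 88,200 × 4 × 1 = 352,800 bytes/s.
File A is larger; ratio = 1,947,600,000 / 190,864,800 = 10.20.

File A, by a factor of 10.20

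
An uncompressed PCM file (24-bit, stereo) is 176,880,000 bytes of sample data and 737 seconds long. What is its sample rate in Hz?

40,000 Hz

Bytes = sample_rate × seconds × bytes_per_sample × channels.
sample_rate = 176,880,000 / (737 × 3 × 2) = 176,880,000 / 4,422 = 40,000 Hz.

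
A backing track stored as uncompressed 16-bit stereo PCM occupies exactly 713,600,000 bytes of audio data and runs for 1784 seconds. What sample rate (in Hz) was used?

Bytes = sample_rate × seconds × bytes_per_sample × channels.
sample_rate = 713,600,000 / (1,784 × 2 × 2) = 713,600,000 / 7,136 = 100,000 Hz.

100,000 Hz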